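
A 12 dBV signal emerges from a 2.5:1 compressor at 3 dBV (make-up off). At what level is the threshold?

-3 dBV

Gain reduction = 12 − 3 = 9 dB; output overshoot = GR / (R − 1) = 9 / 1.5 = 6 dB.
Threshold = output − output overshoot = 3 − 6 = -3 dBV.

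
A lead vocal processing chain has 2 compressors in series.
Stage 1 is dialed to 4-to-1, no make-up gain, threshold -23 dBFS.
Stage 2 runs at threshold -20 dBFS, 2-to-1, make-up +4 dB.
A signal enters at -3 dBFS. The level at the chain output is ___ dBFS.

Stage 1: overshoot 20 dB → 20/4 = 5 dB → -18 dBFS.
Stage 2: overshoot 2 dB → 2/2 = 1 dB → -19 dBFS; +4 dB make-up → -15 dBFS.

-15 dBFS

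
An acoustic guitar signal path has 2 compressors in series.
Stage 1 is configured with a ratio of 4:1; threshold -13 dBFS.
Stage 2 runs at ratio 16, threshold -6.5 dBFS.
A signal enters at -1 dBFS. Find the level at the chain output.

Stage 1: overshoot 12 dB → 12/4 = 3 dB → -10 dBFS.
Stage 2: -10 dBFS is at or below the -6.5 dBFS threshold — no compression; output -10 dBFS.

-10 dBFS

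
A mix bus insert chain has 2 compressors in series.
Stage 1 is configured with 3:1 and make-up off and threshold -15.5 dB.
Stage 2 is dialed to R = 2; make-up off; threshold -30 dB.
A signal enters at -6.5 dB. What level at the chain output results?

-21.25 dB

Stage 1: 9 dB above -15.5 dB, reduced 3:1 to 3 dB above → -12.5 dB.
Stage 2: overshoot 17.5 dB → 17.5/2 = 8.75 dB → -21.25 dB.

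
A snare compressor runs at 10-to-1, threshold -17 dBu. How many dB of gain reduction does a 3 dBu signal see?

18 dB

3 dBu exceeds the threshold by 20 dB.
A 10:1 ratio leaves 2 dB of that excess.
Gain reduction = 20 − 2 = 18 dB.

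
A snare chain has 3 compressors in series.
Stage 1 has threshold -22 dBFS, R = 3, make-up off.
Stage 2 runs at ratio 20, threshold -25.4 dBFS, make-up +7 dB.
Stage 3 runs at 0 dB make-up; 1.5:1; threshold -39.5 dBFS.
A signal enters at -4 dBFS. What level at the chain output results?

-25.12 dBFS

Stage 1: -4 dBFS is 18 dB over -22 dBFS; at 3:1 that becomes 6 dB over, giving -16 dBFS.
Stage 2: overshoot 9.4 dB → 9.4/20 = 0.47 dB → -24.93 dBFS; +7 dB make-up → -17.93 dBFS.
Stage 3: overshoot 21.57 dB → 21.57/1.5 = 14.38 dB → -25.12 dBFS.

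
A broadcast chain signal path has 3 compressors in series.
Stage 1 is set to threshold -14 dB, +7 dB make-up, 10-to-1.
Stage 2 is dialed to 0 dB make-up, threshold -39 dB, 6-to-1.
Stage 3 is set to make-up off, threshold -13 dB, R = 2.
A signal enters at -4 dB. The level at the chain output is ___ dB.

-33.5 dB

Stage 1: -4 dB is 10 dB over -14 dB; at 10:1 that becomes 1 dB over, giving -13 dB; +7 dB make-up → -6 dB.
Stage 2: -6 dB is 33 dB over -39 dB; at 6:1 that becomes 5.5 dB over, giving -33.5 dB.
Stage 3: -33.5 dB is at or below the -13 dB threshold — no compression; output -33.5 dB.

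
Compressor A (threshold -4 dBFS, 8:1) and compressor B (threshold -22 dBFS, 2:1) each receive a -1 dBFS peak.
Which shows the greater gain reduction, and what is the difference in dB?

A: overshoot 3 dB → output overshoot 0.375 dB → GR 2.625 dB.
B: overshoot 21 dB → output overshoot 10.5 dB → GR 10.5 dB.
B applies 7.875 dB more gain reduction.

B, by 7.875 dB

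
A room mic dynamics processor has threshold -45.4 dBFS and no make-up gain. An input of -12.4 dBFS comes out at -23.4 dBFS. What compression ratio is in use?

Input overshoot = -12.4 − (-45.4) = 33 dB; output overshoot = -23.4 − (-45.4) = 22 dB.
Ratio = 33 / 22 = 1.5.

1.5:1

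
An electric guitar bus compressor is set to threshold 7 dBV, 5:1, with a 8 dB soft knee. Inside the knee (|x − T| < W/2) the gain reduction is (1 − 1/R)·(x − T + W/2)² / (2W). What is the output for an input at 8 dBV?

x − T + W/2 = 8 − 7 + 4 = 5.
GR = (1 − 1/5) × 5² / 16 = 0.8 × 25 / 16 = 1.25 dB.
Output = 8 − 1.25 = 6.75 dBV.

6.75 dBV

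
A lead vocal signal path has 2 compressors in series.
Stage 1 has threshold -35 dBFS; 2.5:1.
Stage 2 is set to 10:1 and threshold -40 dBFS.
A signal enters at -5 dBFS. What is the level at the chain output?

Stage 1: 30 dB above -35 dBFS, reduced 2.5:1 to 12 dB above → -23 dBFS.
Stage 2: overshoot 17 dB → 17/10 = 1.7 dB → -38.3 dBFS.

-38.3 dBFS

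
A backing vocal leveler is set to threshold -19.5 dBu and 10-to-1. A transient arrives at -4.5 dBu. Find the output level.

-18 dBu

The input is 15 dB above the -19.5 dBu threshold.
The 15 dB excess becomes 1.5 dB after 10:1 reduction.
Output = -19.5 + 1.5 = -18 dBu.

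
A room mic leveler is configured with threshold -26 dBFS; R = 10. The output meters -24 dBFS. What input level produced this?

-6 dBFS

That's 2 dB above the -26 dBFS threshold.
Input overshoot = R × output overshoot = 20 dB → input = -26 + 20 = -6 dBFS.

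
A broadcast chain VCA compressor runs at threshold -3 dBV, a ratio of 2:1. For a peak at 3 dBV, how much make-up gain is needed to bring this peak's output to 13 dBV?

13 dB

The peak compresses to -3 + 6/2 = 0 dBV.
To reach 13 dBV requires 13 − 0 = 13 dB of make-up.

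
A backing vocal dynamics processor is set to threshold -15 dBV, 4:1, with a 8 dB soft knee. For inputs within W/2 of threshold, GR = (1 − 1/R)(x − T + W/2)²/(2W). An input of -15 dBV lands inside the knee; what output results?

-15.75 dBV

x − T + W/2 = -15 − (-15) + 4 = 4.
GR = (1 − 1/4) × 4² / 16 = 0.75 × 16 / 16 = 0.75 dB.
Output = -15 − 0.75 = -15.75 dBV.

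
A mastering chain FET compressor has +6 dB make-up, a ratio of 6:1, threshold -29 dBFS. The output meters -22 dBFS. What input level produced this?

-23 dBFS

Before make-up, the level was -22 − 6 = -28 dBFS.
The compressed level sits -28 − (-29) = 1 dB over threshold.
Input overshoot = R × output overshoot = 6 dB → input = -29 + 6 = -23 dBFS.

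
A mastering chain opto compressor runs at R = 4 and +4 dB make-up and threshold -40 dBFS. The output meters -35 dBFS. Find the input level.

-36 dBFS

Stripping the +4 dB make-up gives -39 dBFS at the gain stage.
Post-compression overshoot = -39 − (-40) = 1 dB.
Undo the ratio: input overshoot = 1 × 4 = 4 dB, giving input = -36 dBFS.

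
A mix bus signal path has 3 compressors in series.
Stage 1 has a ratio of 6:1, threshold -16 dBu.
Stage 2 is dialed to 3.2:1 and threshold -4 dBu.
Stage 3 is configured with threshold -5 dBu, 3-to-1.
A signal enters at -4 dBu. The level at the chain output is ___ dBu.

-14 dBu

Stage 1: -4 dBu is 12 dB over -16 dBu; at 6:1 that becomes 2 dB over, giving -14 dBu.
Stage 2: -14 dBu ≤ -4 dBu, so stage 2 doesn't engage; output -14 dBu.
Stage 3: -14 dBu is at or below the -5 dBu threshold — no compression; output -14 dBu.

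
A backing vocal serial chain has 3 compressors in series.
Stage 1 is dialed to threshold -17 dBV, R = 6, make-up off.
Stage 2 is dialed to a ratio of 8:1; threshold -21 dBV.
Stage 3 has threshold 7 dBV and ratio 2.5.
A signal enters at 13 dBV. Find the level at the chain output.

-19.875 dBV

Stage 1: 13 dBV is 30 dB over -17 dBV; at 6:1 that becomes 5 dB over, giving -12 dBV.
Stage 2: 9 dB above -21 dBV, reduced 8:1 to 1.125 dB above → -19.875 dBV.
Stage 3: -19.875 dBV ≤ 7 dBV, so stage 3 doesn't engage; output -19.875 dBV.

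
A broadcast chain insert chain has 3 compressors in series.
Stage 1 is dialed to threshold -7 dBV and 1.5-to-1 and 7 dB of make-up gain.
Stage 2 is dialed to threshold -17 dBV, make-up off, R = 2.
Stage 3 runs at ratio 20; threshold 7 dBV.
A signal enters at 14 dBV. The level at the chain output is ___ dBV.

Stage 1: 14 dBV is 21 dB over -7 dBV; at 1.5:1 that becomes 14 dB over, giving 7 dBV; +7 dB make-up → 14 dBV.
Stage 2: 31 dB above -17 dBV, reduced 2:1 to 15.5 dB above → -1.5 dBV.
Stage 3: below threshold (-1.5 ≤ 7); passes unchanged; output -1.5 dBV.

-1.5 dBV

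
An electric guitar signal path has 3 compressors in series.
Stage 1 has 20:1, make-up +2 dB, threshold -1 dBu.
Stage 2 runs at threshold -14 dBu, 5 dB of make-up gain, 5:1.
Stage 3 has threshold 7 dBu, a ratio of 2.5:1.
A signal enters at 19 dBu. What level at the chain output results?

Stage 1: 19 dBu is 20 dB over -1 dBu; at 20:1 that becomes 1 dB over, giving 0 dBu; +2 dB make-up → 2 dBu.
Stage 2: 16 dB above -14 dBu, reduced 5:1 to 3.2 dB above → -10.8 dBu; +5 dB make-up → -5.8 dBu.
Stage 3: below threshold (-5.8 ≤ 7); passes unchanged; output -5.8 dBu.

-5.8 dBu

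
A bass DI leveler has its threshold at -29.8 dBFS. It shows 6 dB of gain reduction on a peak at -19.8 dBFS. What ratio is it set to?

Input overshoot = -19.8 − (-29.8) = 10 dB.
Output overshoot = 10 − 6 = 4 dB.
Ratio = input overshoot / output overshoot = 10 / 4 = 2.5.

2.5:1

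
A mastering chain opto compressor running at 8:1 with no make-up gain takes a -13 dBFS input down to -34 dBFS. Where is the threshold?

Let T be the threshold. Output overshoot = (input overshoot)/R, so -34 − T = (-13 − T)/8.
8·(-34 − T) = -13 − T → 7·T = -272 − (-13) = -259.
T = -259/7 = -37 dBFS.

-37 dBFS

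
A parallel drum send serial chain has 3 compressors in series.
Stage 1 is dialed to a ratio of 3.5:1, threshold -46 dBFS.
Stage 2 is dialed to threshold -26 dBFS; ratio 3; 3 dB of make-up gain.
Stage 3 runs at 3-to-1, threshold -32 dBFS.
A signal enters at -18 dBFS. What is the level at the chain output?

-35 dBFS

Stage 1: overshoot 28 dB → 28/3.5 = 8 dB → -38 dBFS.
Stage 2: -38 dBFS is at or below the -26 dBFS threshold — no compression; make-up brings it to -35 dBFS.
Stage 3: -35 dBFS ≤ -32 dBFS, so stage 3 doesn't engage; output -35 dBFS.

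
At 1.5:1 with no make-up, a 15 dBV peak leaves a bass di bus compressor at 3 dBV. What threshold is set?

-21 dBV

Let T be the threshold. Output overshoot = (input overshoot)/R, so 3 − T = (15 − T)/1.5.
1.5·(3 − T) = 15 − T → 0.5·T = 4.5 − 15 = -10.5.
T = -10.5/0.5 = -21 dBV.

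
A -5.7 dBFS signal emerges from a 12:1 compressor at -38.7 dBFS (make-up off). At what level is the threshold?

Let T be the threshold. Output overshoot = (input overshoot)/R, so -38.7 − T = (-5.7 − T)/12.
12·(-38.7 − T) = -5.7 − T → 11·T = -464.4 − (-5.7) = -458.7.
T = -458.7/11 = -41.7 dBFS.

-41.7 dBFS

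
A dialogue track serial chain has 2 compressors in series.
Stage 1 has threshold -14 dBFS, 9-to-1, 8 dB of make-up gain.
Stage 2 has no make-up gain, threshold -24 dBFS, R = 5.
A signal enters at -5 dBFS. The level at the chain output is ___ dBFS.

-20.2 dBFS

Stage 1: overshoot 9 dB → 9/9 = 1 dB → -13 dBFS; +8 dB make-up → -5 dBFS.
Stage 2: -5 dBFS is 19 dB over -24 dBFS; at 5:1 that becomes 3.8 dB over, giving -20.2 dBFS.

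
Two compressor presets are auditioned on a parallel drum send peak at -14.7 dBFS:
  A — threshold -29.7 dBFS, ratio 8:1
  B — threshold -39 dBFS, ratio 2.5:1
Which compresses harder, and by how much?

B, by 1.455 dB

A: 15 dB over, compressed to 1.875 dB over, so 13.125 dB of GR.
B: 24.3 dB over, compressed to 9.72 dB over, so 14.58 dB of GR.
B applies 1.455 dB more gain reduction.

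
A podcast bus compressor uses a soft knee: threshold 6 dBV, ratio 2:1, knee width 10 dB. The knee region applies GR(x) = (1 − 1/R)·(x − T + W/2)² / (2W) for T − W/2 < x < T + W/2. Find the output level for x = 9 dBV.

x − T + W/2 = 9 − 6 + 5 = 8.
GR = (1 − 1/2) × 8² / 20 = 0.5 × 64 / 20 = 1.6 dB.
Output = 9 − 1.6 = 7.4 dBV.

7.4 dBV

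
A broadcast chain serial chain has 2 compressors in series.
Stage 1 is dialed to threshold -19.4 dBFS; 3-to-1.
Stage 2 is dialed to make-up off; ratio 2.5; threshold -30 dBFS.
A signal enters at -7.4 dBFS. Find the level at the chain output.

Stage 1: 12 dB above -19.4 dBFS, reduced 3:1 to 4 dB above → -15.4 dBFS.
Stage 2: overshoot 14.6 dB → 14.6/2.5 = 5.84 dB → -24.16 dBFS.

-24.16 dBFS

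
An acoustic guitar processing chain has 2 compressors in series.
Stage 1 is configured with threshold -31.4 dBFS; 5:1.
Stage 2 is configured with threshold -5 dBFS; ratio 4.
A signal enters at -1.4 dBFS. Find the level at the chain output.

Stage 1: -1.4 dBFS is 30 dB over -31.4 dBFS; at 5:1 that becomes 6 dB over, giving -25.4 dBFS.
Stage 2: -25.4 dBFS ≤ -5 dBFS, so stage 2 doesn't engage; output -25.4 dBFS.

-25.4 dBFS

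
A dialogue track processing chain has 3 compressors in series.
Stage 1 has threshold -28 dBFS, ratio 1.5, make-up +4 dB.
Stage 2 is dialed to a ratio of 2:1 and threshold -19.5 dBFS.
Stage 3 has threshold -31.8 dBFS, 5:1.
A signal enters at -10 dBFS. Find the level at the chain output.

Stage 1: 18 dB above -28 dBFS, reduced 1.5:1 to 12 dB above → -16 dBFS; +4 dB make-up → -12 dBFS.
Stage 2: -12 dBFS is 7.5 dB over -19.5 dBFS; at 2:1 that becomes 3.75 dB over, giving -15.75 dBFS.
Stage 3: overshoot 16.05 dB → 16.05/5 = 3.21 dB → -28.59 dBFS.

-28.59 dBFS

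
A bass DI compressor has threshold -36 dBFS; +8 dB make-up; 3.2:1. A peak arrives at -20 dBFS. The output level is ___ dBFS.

The input is 16 dB above the -36 dBFS threshold.
At 3.2:1 the overshoot is divided by 3.2, leaving 5 dB above threshold.
So the level is -36 + 5 = -31 dBFS; make-up adds 8 dB, giving -23 dBFS.

-23 dBFS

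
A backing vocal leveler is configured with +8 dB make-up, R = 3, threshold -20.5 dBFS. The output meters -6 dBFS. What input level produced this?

Before make-up, the level was -6 − 8 = -14 dBFS.
The compressed level sits -14 − (-20.5) = 6.5 dB over threshold.
Input overshoot = R × output overshoot = 19.5 dB → input = -20.5 + 19.5 = -1 dBFS.

-1 dBFS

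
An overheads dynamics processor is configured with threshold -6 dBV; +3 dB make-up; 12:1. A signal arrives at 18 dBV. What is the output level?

-1 dBV

18 dBV sits 24 dB over threshold.
The 24 dB excess becomes 2 dB after 12:1 reduction.
Output = -6 + 2 = -4 dBV; make-up adds 3 dB, giving -1 dBV.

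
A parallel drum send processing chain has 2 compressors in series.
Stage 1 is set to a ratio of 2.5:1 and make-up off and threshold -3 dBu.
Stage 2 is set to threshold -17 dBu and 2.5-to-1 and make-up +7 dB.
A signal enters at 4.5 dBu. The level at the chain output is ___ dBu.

Stage 1: overshoot 7.5 dB → 7.5/2.5 = 3 dB → 0 dBu.
Stage 2: 0 dBu is 17 dB over -17 dBu; at 2.5:1 that becomes 6.8 dB over, giving -10.2 dBu; +7 dB make-up → -3.2 dBu.

-3.2 dBu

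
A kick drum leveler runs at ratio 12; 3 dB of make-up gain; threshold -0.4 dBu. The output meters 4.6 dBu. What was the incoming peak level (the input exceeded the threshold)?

Before make-up, the level was 4.6 − 3 = 1.6 dBu.
Post-compression overshoot = 1.6 − (-0.4) = 2 dB.
Input overshoot = R × output overshoot = 24 dB → input = -0.4 + 24 = 23.6 dBu.

23.6 dBu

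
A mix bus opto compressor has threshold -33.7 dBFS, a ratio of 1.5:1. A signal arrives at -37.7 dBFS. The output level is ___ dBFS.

-37.7 dBFS is 4 dB below the -33.7 dBFS threshold, so no gain reduction is applied.
Output = input = -37.7 dBFS.

-37.7 dBFS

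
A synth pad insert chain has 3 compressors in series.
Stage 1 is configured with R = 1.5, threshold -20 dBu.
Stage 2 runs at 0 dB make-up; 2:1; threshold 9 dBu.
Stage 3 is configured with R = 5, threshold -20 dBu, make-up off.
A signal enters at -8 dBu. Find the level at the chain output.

Stage 1: overshoot 12 dB → 12/1.5 = 8 dB → -12 dBu.
Stage 2: -12 dBu ≤ 9 dBu, so stage 2 doesn't engage; output -12 dBu.
Stage 3: overshoot 8 dB → 8/5 = 1.6 dB → -18.4 dBu.

-18.4 dBu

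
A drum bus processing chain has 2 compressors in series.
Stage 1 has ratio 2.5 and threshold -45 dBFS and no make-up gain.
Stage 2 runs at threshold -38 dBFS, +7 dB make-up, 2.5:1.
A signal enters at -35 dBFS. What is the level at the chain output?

-34 dBFS

Stage 1: -35 dBFS is 10 dB over -45 dBFS; at 2.5:1 that becomes 4 dB over, giving -41 dBFS.
Stage 2: below threshold (-41 ≤ -38); passes unchanged; make-up brings it to -34 dBFS.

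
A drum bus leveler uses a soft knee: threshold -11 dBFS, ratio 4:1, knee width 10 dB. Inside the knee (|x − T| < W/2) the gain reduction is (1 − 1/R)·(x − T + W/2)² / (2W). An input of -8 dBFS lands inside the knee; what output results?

x − T + W/2 = -8 − (-11) + 5 = 8.
GR = (1 − 1/4) × 8² / 20 = 0.75 × 64 / 20 = 2.4 dB.
Output = -8 − 2.4 = -10.4 dBFS.

-10.4 dBFS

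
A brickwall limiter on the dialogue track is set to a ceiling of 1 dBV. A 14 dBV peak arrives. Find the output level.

1 dBV

At ∞:1, everything above 1 dBV is held at the ceiling.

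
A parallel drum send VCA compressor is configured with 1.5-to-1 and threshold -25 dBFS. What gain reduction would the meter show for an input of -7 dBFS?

-7 dBFS exceeds the threshold by 18 dB.
After 1.5:1 compression the overshoot becomes 18/1.5 = 12 dB.
GR = overshoot in − overshoot out = 18 − 12 = 6 dB.

6 dB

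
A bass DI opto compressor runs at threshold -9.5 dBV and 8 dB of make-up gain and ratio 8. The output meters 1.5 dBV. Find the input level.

14.5 dBV

Remove make-up: 1.5 − 8 = -6.5 dBV.
That's 3 dB above the -9.5 dBV threshold.
Undo the ratio: input overshoot = 3 × 8 = 24 dB, giving input = 14.5 dBV.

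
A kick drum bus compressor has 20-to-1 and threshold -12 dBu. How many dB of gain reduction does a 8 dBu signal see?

Overshoot = 8 − (-12) = 20 dB.
At 20:1, output sits 20/20 = 1 dB above threshold.
GR = overshoot in − overshoot out = 20 − 1 = 19 dB.

19 dB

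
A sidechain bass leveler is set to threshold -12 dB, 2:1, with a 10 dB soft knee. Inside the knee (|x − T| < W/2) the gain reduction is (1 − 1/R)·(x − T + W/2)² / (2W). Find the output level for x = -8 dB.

x − T + W/2 = -8 − (-12) + 5 = 9.
GR = (1 − 1/2) × 9² / 20 = 0.5 × 81 / 20 = 2.025 dB.
Output = -8 − 2.025 = -10.025 dB.

-10.025 dB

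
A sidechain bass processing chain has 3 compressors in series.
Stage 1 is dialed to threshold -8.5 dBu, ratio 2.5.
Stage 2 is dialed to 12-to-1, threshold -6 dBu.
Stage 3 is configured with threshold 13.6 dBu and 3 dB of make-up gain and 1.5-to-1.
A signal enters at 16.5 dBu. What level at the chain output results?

Stage 1: 25 dB above -8.5 dBu, reduced 2.5:1 to 10 dB above → 1.5 dBu.
Stage 2: 1.5 dBu is 7.5 dB over -6 dBu; at 12:1 that becomes 0.625 dB over, giving -5.375 dBu.
Stage 3: below threshold (-5.375 ≤ 13.6); passes unchanged; make-up brings it to -2.375 dBu.

-2.375 dBu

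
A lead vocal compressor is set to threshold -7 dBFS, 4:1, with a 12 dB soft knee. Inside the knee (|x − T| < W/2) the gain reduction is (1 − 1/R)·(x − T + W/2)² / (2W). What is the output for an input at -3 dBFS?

-6.125 dBFS

x − T + W/2 = -3 − (-7) + 6 = 10.
GR = (1 − 1/4) × 10² / 24 = 0.75 × 100 / 24 = 3.125 dB.
Output = -3 − 3.125 = -6.125 dBFS.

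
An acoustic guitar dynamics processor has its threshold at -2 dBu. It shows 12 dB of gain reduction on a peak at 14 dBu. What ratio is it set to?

4:1

Input overshoot = 14 − (-2) = 16 dB.
Output overshoot = 16 − 12 = 4 dB.
Ratio = input overshoot / output overshoot = 16 / 4 = 4.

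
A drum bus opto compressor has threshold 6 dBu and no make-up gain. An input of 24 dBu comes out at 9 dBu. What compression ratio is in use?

6:1

Input overshoot = 24 − 6 = 18 dB; output overshoot = 9 − 6 = 3 dB.
Ratio = 18 / 3 = 6.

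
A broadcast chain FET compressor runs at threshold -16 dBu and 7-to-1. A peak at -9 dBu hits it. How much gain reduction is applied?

6 dB

Overshoot = -9 − (-16) = 7 dB.
A 7:1 ratio leaves 1 dB of that excess.
So the signal is attenuated by 7 − 1 = 6 dB.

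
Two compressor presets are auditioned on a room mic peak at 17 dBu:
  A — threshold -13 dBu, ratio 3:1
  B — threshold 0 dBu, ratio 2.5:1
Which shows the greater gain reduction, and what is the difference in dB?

A: 30 dB over, compressed to 10 dB over, so 20 dB of GR.
B: 17 dB over, compressed to 6.8 dB over, so 10.2 dB of GR.
A reduces 9.8 dB more.

A, by 9.8 dB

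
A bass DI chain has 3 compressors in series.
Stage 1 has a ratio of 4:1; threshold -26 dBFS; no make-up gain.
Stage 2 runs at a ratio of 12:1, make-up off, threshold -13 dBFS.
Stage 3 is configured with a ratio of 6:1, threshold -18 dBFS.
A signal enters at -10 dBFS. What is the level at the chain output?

Stage 1: -10 dBFS is 16 dB over -26 dBFS; at 4:1 that becomes 4 dB over, giving -22 dBFS.
Stage 2: -22 dBFS is at or below the -13 dBFS threshold — no compression; output -22 dBFS.
Stage 3: -22 dBFS ≤ -18 dBFS, so stage 3 doesn't engage; output -22 dBFS.

-22 dBFS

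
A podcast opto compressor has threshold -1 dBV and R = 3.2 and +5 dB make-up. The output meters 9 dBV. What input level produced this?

15 dBV

Stripping the +5 dB make-up gives 4 dBV at the gain stage.
That's 5 dB above the -1 dBV threshold.
Undo the ratio: input overshoot = 5 × 3.2 = 16 dB, giving input = 15 dBV.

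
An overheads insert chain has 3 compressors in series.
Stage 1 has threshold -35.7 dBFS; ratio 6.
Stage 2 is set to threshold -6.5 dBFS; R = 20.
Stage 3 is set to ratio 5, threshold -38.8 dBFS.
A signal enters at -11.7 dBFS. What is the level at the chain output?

Stage 1: 24 dB above -35.7 dBFS, reduced 6:1 to 4 dB above → -31.7 dBFS.
Stage 2: -31.7 dBFS ≤ -6.5 dBFS, so stage 2 doesn't engage; output -31.7 dBFS.
Stage 3: overshoot 7.1 dB → 7.1/5 = 1.42 dB → -37.38 dBFS.

-37.38 dBFS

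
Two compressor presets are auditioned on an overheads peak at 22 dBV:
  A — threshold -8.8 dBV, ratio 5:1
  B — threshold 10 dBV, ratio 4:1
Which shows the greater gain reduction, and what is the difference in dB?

A: 30.8 dB over, compressed to 6.16 dB over, so 24.64 dB of GR.
B: 12 dB over, compressed to 3 dB over, so 9 dB of GR.
A applies 15.64 dB more gain reduction.

A, by 15.64 dB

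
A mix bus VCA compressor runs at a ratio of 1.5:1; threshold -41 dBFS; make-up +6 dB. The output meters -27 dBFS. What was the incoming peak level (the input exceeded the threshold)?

Stripping the +6 dB make-up gives -33 dBFS at the gain stage.
The compressed level sits -33 − (-41) = 8 dB over threshold.
Before 1.5:1 compression the overshoot was 8 × 1.5 = 12 dB, so input = -41 + 12 = -29 dBFS.

-29 dBFS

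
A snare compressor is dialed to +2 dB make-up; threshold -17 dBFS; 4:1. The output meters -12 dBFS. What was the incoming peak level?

Remove make-up: -12 − 2 = -14 dBFS.
The compressed level sits -14 − (-17) = 3 dB over threshold.
Input overshoot = R × output overshoot = 12 dB → input = -17 + 12 = -5 dBFS.

-5 dBFS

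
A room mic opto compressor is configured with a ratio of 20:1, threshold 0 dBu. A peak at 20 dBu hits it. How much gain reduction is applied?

19 dB

The signal is 20 dB above threshold.
After 20:1 compression the overshoot becomes 20/20 = 1 dB.
So the signal is attenuated by 20 − 1 = 19 dB.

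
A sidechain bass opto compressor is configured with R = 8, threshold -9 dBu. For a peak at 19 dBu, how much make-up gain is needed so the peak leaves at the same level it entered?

The peak compresses to -9 + 28/8 = -5.5 dBu.
To reach 19 dBu requires 19 − (-5.5) = 24.5 dB of make-up.

24.5 dB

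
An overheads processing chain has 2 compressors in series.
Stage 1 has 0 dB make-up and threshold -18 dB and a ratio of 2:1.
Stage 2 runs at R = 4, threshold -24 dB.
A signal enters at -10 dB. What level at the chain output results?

-21.5 dB

Stage 1: overshoot 8 dB → 8/2 = 4 dB → -14 dB.
Stage 2: overshoot 10 dB → 10/4 = 2.5 dB → -21.5 dB.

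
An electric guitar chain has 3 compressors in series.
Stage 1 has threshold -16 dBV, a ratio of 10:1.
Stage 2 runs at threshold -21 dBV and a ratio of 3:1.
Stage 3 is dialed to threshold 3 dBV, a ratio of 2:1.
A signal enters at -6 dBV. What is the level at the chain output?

Stage 1: 10 dB above -16 dBV, reduced 10:1 to 1 dB above → -15 dBV.
Stage 2: overshoot 6 dB → 6/3 = 2 dB → -19 dBV.
Stage 3: -19 dBV ≤ 3 dBV, so stage 3 doesn't engage; output -19 dBV.

-19 dBV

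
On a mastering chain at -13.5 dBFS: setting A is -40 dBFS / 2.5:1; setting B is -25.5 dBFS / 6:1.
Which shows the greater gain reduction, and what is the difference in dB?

A: overshoot 26.5 dB → output overshoot 10.6 dB → GR 15.9 dB.
B: overshoot 12 dB → output overshoot 2 dB → GR 10 dB.
Difference: 5.9 dB in favour of A.

A, by 5.9 dB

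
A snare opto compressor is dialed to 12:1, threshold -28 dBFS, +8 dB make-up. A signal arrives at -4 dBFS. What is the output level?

-18 dBFS

The input is 24 dB above the -28 dBFS threshold.
The 24 dB excess becomes 2 dB after 12:1 reduction.
Output = -28 + 2 = -26 dBFS; make-up adds 8 dB, giving -18 dBFS.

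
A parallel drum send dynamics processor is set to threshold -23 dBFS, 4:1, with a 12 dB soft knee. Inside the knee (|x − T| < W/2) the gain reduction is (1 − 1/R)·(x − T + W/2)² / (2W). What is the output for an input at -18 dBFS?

-21.78125 dBFS

x − T + W/2 = -18 − (-23) + 6 = 11.
GR = (1 − 1/4) × 11² / 24 = 0.75 × 121 / 24 = 3.78125 dB.
Output = -18 − 3.78125 = -21.78125 dBFS.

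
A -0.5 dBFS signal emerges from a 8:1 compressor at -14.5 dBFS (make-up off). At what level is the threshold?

Gain reduction = -0.5 − (-14.5) = 14 dB; output overshoot = GR / (R − 1) = 14 / 7 = 2 dB.
Threshold = output − output overshoot = -14.5 − 2 = -16.5 dBFS.

-16.5 dBFS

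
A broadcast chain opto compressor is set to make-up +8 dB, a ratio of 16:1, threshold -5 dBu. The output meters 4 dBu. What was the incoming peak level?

Before make-up, the level was 4 − 8 = -4 dBu.
Post-compression overshoot = -4 − (-5) = 1 dB.
Undo the ratio: input overshoot = 1 × 16 = 16 dB, giving input = 11 dBu.

11 dBu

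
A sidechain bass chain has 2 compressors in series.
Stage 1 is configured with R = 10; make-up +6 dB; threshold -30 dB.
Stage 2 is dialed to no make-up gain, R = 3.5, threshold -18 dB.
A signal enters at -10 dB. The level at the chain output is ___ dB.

-22 dB

Stage 1: overshoot 20 dB → 20/10 = 2 dB → -28 dB; +6 dB make-up → -22 dB.
Stage 2: -22 dB is at or below the -18 dB threshold — no compression; output -22 dB.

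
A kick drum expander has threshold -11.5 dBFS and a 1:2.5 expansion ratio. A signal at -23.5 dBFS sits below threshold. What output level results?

-41.5 dBFS

The input is 12 dB below the -11.5 dBFS threshold.
A 1:2.5 expander multiplies undershoot by 2.5: 12 × 2.5 = 30 dB below threshold.
Output = -11.5 − 30 = -41.5 dBFS.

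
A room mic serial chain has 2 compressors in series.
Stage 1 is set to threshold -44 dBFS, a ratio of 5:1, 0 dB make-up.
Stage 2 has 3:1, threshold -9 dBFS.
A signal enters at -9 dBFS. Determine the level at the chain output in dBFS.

Stage 1: -9 dBFS is 35 dB over -44 dBFS; at 5:1 that becomes 7 dB over, giving -37 dBFS.
Stage 2: below threshold (-37 ≤ -9); passes unchanged; output -37 dBFS.

-37 dBFS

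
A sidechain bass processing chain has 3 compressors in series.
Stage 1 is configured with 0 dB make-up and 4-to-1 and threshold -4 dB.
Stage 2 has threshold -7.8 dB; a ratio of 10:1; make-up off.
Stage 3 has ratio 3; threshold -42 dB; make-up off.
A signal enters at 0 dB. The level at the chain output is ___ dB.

Stage 1: overshoot 4 dB → 4/4 = 1 dB → -3 dB.
Stage 2: -3 dB is 4.8 dB over -7.8 dB; at 10:1 that becomes 0.48 dB over, giving -7.32 dB.
Stage 3: overshoot 34.68 dB → 34.68/3 = 11.56 dB → -30.44 dB.

-30.44 dB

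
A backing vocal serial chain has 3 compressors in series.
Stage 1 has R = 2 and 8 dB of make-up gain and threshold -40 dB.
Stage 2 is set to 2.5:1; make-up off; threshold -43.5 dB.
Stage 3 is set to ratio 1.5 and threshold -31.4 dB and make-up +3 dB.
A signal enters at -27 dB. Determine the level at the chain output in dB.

-33.3 dB

Stage 1: -27 dB is 13 dB over -40 dB; at 2:1 that becomes 6.5 dB over, giving -33.5 dB; +8 dB make-up → -25.5 dB.
Stage 2: -25.5 dB is 18 dB over -43.5 dB; at 2.5:1 that becomes 7.2 dB over, giving -36.3 dB.
Stage 3: -36.3 dB ≤ -31.4 dB, so stage 3 doesn't engage; make-up brings it to -33.3 dB.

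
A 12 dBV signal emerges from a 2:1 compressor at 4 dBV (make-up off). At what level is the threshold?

Input is 16 dB above T (since output overshoot × R = input overshoot: (4 − T)·2 = 12 − T gives T = -4 dBV).
Check: -4 + (12 − (-4))/2 = -4 + 8 = 4 dBV. ✓

-4 dBV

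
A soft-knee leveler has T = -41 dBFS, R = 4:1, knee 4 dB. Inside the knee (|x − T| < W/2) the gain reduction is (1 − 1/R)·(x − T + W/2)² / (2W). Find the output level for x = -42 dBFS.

-42.09375 dBFS

x − T + W/2 = -42 − (-41) + 2 = 1.
GR = (1 − 1/4) × 1² / 8 = 0.75 × 1 / 8 = 0.09375 dB.
Output = -42 − 0.09375 = -42.09375 dBFS.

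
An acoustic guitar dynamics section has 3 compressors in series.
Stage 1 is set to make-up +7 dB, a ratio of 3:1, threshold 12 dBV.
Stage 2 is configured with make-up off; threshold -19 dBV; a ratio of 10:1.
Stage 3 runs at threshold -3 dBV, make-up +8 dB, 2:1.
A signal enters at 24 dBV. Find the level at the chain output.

Stage 1: 12 dB above 12 dBV, reduced 3:1 to 4 dB above → 16 dBV; +7 dB make-up → 23 dBV.
Stage 2: overshoot 42 dB → 42/10 = 4.2 dB → -14.8 dBV.
Stage 3: below threshold (-14.8 ≤ -3); passes unchanged; make-up brings it to -6.8 dBV.

-6.8 dBV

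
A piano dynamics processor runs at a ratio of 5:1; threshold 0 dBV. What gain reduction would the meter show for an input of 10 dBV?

Overshoot = 10 − 0 = 10 dB.
After 5:1 compression the overshoot becomes 10/5 = 2 dB.
GR = overshoot in − overshoot out = 10 − 2 = 8 dB.

8 dB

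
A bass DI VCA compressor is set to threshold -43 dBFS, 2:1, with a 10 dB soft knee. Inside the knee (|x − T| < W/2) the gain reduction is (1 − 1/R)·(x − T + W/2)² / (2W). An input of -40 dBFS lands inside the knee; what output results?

x − T + W/2 = -40 − (-43) + 5 = 8.
GR = (1 − 1/2) × 8² / 20 = 0.5 × 64 / 20 = 1.6 dB.
Output = -40 − 1.6 = -41.6 dBFS.

-41.6 dBFS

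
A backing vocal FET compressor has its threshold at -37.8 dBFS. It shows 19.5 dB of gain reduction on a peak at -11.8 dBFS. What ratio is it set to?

4:1

Input overshoot = -11.8 − (-37.8) = 26 dB.
Output overshoot = 26 − 19.5 = 6.5 dB.
Ratio = input overshoot / output overshoot = 26 / 6.5 = 4.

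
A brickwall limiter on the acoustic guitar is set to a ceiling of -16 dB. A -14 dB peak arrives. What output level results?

-16 dB

A brickwall limiter is an ∞:1 compressor: any input above the ceiling is clamped to -16 dB.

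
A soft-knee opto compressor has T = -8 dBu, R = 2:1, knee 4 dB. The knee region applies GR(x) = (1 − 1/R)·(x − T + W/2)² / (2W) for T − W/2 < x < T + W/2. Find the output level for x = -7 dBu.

x − T + W/2 = -7 − (-8) + 2 = 3.
GR = (1 − 1/2) × 3² / 8 = 0.5 × 9 / 8 = 0.5625 dB.
Output = -7 − 0.5625 = -7.5625 dBu.

-7.5625 dBu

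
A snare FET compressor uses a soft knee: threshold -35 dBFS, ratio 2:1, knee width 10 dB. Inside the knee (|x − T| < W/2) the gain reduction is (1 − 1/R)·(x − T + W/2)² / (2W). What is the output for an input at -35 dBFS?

-35.625 dBFS

x − T + W/2 = -35 − (-35) + 5 = 5.
GR = (1 − 1/2) × 5² / 20 = 0.5 × 25 / 20 = 0.625 dB.
Output = -35 − 0.625 = -35.625 dBFS.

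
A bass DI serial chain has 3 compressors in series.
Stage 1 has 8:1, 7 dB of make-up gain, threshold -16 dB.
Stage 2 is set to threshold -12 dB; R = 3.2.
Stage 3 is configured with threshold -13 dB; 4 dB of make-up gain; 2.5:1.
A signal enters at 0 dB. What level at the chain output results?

Stage 1: 16 dB above -16 dB, reduced 8:1 to 2 dB above → -14 dB; +7 dB make-up → -7 dB.
Stage 2: 5 dB above -12 dB, reduced 3.2:1 to 1.5625 dB above → -10.4375 dB.
Stage 3: -10.4375 dB is 2.5625 dB over -13 dB; at 2.5:1 that becomes 1.025 dB over, giving -11.975 dB; +4 dB make-up → -7.975 dB.

-7.975 dB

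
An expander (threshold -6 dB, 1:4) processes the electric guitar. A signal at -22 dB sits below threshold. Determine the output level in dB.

-70 dB

Undershoot = (-6) − (-22) = 16 dB.
At 1:4, that expands to 64 dB under threshold.
Output = -6 − 64 = -70 dB.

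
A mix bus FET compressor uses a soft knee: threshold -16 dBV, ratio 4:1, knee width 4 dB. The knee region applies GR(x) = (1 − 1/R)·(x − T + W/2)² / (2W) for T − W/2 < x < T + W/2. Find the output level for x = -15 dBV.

-15.84375 dBV

x − T + W/2 = -15 − (-16) + 2 = 3.
GR = (1 − 1/4) × 3² / 8 = 0.75 × 9 / 8 = 0.84375 dB.
Output = -15 − 0.84375 = -15.84375 dBV.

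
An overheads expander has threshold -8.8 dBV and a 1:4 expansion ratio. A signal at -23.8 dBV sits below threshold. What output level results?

The input is 15 dB below the -8.8 dBV threshold.
A 1:4 expander multiplies undershoot by 4: 15 × 4 = 60 dB below threshold.
Output = -8.8 − 60 = -68.8 dBV.

-68.8 dBV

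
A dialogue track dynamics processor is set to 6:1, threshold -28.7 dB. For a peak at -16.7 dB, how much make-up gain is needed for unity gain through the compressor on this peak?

10 dB

The peak compresses to -28.7 + 12/6 = -26.7 dB.
To reach -16.7 dB requires -16.7 − (-26.7) = 10 dB of make-up.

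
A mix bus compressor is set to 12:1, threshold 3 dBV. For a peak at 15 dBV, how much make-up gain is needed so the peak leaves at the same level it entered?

Overshoot 12 dB → 12/12 = 1 dB after compression, so the compressed level is 3 + 1 = 4 dBV.
Make-up = target − compressed = 15 − 4 = 11 dB.

11 dB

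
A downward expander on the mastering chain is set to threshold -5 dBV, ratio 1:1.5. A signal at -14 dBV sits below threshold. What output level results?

Undershoot = (-5) − (-14) = 9 dB.
At 1:1.5, that expands to 13.5 dB under threshold.
Output = -5 − 13.5 = -18.5 dBV.

-18.5 dBV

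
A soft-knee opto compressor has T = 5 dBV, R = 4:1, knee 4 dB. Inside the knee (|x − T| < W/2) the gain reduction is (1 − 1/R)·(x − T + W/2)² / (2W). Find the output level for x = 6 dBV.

5.15625 dBV

x − T + W/2 = 6 − 5 + 2 = 3.
GR = (1 − 1/4) × 3² / 8 = 0.75 × 9 / 8 = 0.84375 dB.
Output = 6 − 0.84375 = 5.15625 dBV.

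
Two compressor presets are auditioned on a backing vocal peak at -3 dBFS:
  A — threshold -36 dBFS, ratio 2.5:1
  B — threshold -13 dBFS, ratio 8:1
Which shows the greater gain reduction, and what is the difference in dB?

A, by 11.05 dB

A: 33 dB over, compressed to 13.2 dB over, so 19.8 dB of GR.
B: 10 dB over, compressed to 1.25 dB over, so 8.75 dB of GR.
A applies 11.05 dB more gain reduction.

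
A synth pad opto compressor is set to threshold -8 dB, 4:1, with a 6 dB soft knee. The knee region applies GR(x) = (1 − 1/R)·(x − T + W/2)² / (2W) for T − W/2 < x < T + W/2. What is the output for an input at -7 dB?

x − T + W/2 = -7 − (-8) + 3 = 4.
GR = (1 − 1/4) × 4² / 12 = 0.75 × 16 / 12 = 1 dB.
Output = -7 − 1 = -8 dB.

-8 dB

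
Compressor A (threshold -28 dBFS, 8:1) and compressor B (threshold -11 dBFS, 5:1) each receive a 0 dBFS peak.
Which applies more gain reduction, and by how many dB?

A, by 15.7 dB

A: GR = 28 − 28/8 = 24.5 dB.
B: GR = 11 − 11/5 = 8.8 dB.
A applies 15.7 dB more gain reduction.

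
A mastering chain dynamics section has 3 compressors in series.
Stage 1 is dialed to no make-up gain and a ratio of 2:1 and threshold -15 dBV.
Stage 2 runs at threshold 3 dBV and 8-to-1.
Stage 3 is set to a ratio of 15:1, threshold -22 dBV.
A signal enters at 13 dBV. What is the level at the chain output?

Stage 1: overshoot 28 dB → 28/2 = 14 dB → -1 dBV.
Stage 2: -1 dBV ≤ 3 dBV, so stage 2 doesn't engage; output -1 dBV.
Stage 3: 21 dB above -22 dBV, reduced 15:1 to 1.4 dB above → -20.6 dBV.

-20.6 dBV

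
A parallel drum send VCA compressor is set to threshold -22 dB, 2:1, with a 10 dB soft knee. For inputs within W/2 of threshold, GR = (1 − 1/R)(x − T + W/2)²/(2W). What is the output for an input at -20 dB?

x − T + W/2 = -20 − (-22) + 5 = 7.
GR = (1 − 1/2) × 7² / 20 = 0.5 × 49 / 20 = 1.225 dB.
Output = -20 − 1.225 = -21.225 dB.

-21.225 dB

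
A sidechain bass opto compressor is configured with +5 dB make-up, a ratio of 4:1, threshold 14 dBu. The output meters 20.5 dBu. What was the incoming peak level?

Before make-up, the level was 20.5 − 5 = 15.5 dBu.
The compressed level sits 15.5 − 14 = 1.5 dB over threshold.
Before 4:1 compression the overshoot was 1.5 × 4 = 6 dB, so input = 14 + 6 = 20 dBu.

20 dBu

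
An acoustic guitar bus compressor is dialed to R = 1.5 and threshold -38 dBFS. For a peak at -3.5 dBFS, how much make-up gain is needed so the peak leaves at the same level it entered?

The peak compresses to -38 + 34.5/1.5 = -15 dBFS.
To reach -3.5 dBFS requires -3.5 − (-15) = 11.5 dB of make-up.

11.5 dB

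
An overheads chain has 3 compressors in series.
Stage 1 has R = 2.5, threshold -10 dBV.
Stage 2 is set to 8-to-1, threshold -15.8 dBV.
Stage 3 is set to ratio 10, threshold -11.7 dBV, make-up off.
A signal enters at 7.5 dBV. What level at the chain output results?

Stage 1: overshoot 17.5 dB → 17.5/2.5 = 7 dB → -3 dBV.
Stage 2: overshoot 12.8 dB → 12.8/8 = 1.6 dB → -14.2 dBV.
Stage 3: -14.2 dBV ≤ -11.7 dBV, so stage 3 doesn't engage; output -14.2 dBV.

-14.2 dBV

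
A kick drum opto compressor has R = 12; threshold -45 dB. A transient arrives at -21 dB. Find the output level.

The input is 24 dB above the -45 dB threshold.
12:1 compression reduces that to 24/12 = 2 dB over.
So the level is -45 + 2 = -43 dB.

-43 dB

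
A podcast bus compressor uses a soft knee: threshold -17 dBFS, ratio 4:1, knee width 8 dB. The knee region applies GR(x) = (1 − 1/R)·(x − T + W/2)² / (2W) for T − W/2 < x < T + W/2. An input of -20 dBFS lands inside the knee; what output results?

x − T + W/2 = -20 − (-17) + 4 = 1.
GR = (1 − 1/4) × 1² / 16 = 0.75 × 1 / 16 = 0.046875 dB.
Output = -20 − 0.046875 = -20.046875 dBFS.

-20.046875 dBFS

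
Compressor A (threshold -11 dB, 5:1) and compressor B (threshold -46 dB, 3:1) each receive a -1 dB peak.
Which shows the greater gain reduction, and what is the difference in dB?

A: 10 dB over, compressed to 2 dB over, so 8 dB of GR.
B: 45 dB over, compressed to 15 dB over, so 30 dB of GR.
B reduces 22 dB more.

B, by 22 dB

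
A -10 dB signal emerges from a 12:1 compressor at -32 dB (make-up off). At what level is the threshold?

Gain reduction = -10 − (-32) = 22 dB; output overshoot = GR / (R − 1) = 22 / 11 = 2 dB.
Threshold = output − output overshoot = -32 − 2 = -34 dB.

-34 dB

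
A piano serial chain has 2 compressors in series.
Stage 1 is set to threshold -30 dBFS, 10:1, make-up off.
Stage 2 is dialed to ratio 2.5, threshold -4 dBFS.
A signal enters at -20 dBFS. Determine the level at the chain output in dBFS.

-29 dBFS

Stage 1: overshoot 10 dB → 10/10 = 1 dB → -29 dBFS.
Stage 2: -29 dBFS is at or below the -4 dBFS threshold — no compression; output -29 dBFS.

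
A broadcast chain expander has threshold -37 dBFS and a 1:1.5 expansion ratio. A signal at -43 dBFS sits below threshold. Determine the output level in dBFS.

-46 dBFS

The input is 6 dB below the -37 dBFS threshold.
A 1:1.5 expander multiplies undershoot by 1.5: 6 × 1.5 = 9 dB below threshold.
Output = -37 − 9 = -46 dBFS.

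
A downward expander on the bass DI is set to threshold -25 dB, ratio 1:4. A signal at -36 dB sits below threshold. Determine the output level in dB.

-69 dB

The input is 11 dB below the -25 dB threshold.
A 1:4 expander multiplies undershoot by 4: 11 × 4 = 44 dB below threshold.
Output = -25 − 44 = -69 dB.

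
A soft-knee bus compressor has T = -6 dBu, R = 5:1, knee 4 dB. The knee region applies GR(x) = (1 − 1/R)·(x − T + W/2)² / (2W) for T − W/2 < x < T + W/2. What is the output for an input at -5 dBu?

x − T + W/2 = -5 − (-6) + 2 = 3.
GR = (1 − 1/5) × 3² / 8 = 0.8 × 9 / 8 = 0.9 dB.
Output = -5 − 0.9 = -5.9 dBu.

-5.9 dBu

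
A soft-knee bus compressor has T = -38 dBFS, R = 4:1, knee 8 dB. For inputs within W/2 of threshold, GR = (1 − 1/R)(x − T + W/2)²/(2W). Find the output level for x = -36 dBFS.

x − T + W/2 = -36 − (-38) + 4 = 6.
GR = (1 − 1/4) × 6² / 16 = 0.75 × 36 / 16 = 1.6875 dB.
Output = -36 − 1.6875 = -37.6875 dBFS.

-37.6875 dBFS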